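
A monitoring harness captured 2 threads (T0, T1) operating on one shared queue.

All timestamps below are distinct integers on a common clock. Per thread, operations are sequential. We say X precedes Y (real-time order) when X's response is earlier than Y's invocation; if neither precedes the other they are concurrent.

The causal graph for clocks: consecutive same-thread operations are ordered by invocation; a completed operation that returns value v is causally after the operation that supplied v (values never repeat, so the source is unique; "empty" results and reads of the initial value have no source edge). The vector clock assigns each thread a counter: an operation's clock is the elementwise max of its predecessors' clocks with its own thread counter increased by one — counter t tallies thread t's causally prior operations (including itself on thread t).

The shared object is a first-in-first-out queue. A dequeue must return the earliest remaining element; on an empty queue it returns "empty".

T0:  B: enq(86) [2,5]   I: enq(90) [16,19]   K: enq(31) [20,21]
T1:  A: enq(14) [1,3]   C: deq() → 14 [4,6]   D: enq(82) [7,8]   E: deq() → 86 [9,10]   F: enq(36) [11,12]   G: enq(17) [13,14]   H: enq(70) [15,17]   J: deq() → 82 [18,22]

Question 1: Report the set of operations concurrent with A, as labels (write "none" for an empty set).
Answer: B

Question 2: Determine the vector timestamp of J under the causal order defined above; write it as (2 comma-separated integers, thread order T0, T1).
Answer: (1, 8)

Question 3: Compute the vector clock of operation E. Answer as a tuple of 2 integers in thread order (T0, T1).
Answer: (1, 4)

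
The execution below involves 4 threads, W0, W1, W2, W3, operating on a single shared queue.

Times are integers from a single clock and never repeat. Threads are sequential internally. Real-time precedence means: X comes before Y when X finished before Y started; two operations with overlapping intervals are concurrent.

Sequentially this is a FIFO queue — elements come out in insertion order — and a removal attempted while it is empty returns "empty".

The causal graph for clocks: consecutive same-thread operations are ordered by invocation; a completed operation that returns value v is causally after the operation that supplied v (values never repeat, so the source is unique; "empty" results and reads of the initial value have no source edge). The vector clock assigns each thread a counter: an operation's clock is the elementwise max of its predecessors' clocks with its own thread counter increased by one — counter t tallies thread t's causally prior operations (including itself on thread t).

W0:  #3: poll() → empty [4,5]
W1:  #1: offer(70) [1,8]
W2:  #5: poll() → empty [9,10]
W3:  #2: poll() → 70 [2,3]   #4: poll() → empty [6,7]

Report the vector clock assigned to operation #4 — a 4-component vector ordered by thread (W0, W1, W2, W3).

(0, 1, 0, 2)

#5, invoked 9, has no incoming edges; only W2's bump applies → (0, 0, 1, 0)
#1, invoked 1, has no incoming edges; only W1's bump applies → (0, 1, 0, 0)
#3, invoked 4, has no incoming edges; only W0's bump applies → (1, 0, 0, 0)
VC(#2, invoked at 2): max of VC(#1)=(0, 1, 0, 0), then +1 on thread W3 → (0, 1, 0, 1)
VC(#4, invoked at 6): max of VC(#2)=(0, 1, 0, 1), then +1 on thread W3 → (0, 1, 0, 2)
target: VC(#4) = (0, 1, 0, 2)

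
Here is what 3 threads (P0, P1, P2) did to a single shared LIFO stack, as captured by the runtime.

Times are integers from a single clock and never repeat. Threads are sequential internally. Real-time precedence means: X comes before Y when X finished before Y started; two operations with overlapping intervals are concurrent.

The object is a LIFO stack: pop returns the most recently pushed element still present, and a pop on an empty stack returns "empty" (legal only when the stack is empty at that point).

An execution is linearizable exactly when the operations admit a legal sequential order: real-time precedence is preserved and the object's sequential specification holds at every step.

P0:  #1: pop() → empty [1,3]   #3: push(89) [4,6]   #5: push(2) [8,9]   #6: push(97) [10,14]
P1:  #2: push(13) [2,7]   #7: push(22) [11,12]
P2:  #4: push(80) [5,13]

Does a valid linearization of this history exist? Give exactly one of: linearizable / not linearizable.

a witness: #1, #2, #3, #4, #5, #6, #7
after step 1 (#1 pop() → empty): stack <>
after step 2 (#2 push(13)): stack <13>
after step 3 (#3 push(89)): stack <13,89>
after step 4 (#4 push(80)): stack <13,89,80>
after step 5 (#5 push(2)): stack <13,89,80,2>
after step 6 (#6 push(97)): stack <13,89,80,2,97>
after step 7 (#7 push(22)): stack <13,89,80,2,97,22>

linearizable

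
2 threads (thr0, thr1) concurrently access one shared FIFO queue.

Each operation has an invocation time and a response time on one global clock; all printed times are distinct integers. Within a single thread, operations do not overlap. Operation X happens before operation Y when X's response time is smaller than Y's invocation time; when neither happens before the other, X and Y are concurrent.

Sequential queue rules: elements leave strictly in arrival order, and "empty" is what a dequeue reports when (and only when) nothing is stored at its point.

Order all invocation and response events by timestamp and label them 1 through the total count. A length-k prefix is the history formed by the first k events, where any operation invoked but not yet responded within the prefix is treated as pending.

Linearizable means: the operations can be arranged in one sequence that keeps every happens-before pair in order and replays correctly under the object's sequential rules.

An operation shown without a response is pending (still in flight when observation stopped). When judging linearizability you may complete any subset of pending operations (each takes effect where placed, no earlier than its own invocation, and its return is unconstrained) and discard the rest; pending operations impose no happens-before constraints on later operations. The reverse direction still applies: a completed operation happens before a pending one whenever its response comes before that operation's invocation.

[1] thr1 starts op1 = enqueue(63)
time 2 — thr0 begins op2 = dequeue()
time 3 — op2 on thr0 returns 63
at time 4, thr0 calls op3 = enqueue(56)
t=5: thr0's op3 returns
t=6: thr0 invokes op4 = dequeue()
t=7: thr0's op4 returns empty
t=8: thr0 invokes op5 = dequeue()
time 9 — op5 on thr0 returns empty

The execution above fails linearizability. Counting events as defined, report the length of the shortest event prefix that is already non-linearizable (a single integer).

events 1..6 are linearizable, e.g. via op1, op2, op3:
after step 1 (op1 enqueue(63) (pending, included)): queue <63>
after step 2 (op2 dequeue() → 63): queue <>
after step 3 (op3 enqueue(56)): queue <56>
at event 7 (op4's time-7 response) nothing linearizes any more
including or dropping the 1 pending operation (op1) in any combination fails
one such order, op2, op3, op4 (pending dropped), breaks at step 1 where op2 dequeue() → 63 is illegal

7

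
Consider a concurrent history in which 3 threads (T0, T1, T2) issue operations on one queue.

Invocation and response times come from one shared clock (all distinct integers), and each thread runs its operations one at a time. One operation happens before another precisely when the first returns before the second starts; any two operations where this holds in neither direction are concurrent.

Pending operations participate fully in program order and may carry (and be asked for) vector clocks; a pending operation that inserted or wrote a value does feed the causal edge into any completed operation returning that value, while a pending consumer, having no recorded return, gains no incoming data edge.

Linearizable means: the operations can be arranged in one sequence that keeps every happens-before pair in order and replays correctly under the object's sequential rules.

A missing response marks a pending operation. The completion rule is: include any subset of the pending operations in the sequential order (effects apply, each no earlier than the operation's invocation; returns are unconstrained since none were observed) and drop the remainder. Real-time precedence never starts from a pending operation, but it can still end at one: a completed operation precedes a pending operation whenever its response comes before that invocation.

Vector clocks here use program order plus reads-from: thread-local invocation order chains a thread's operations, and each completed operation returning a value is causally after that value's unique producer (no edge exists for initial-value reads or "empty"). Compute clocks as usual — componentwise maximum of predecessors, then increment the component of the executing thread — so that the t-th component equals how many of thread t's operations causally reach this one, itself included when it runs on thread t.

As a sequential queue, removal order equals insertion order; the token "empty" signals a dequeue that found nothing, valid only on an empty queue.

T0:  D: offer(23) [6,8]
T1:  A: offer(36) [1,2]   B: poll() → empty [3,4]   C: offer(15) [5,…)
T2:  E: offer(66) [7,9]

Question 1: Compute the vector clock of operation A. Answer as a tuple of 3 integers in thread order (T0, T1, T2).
Answer: (0, 1, 0)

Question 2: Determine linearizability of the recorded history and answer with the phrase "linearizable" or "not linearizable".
events 1..3 are fine; event 4 — the response of B at time 4 — makes the prefix non-linearizable
exhaustive check: the 2 completed queue ops admit one real-time order; illegal
one such order, A, B, breaks at step 2 where B poll() → empty is illegal

not linearizable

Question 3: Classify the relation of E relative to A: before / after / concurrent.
Answer: after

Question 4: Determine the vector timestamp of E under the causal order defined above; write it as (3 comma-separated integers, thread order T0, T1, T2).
Answer: (0, 0, 1)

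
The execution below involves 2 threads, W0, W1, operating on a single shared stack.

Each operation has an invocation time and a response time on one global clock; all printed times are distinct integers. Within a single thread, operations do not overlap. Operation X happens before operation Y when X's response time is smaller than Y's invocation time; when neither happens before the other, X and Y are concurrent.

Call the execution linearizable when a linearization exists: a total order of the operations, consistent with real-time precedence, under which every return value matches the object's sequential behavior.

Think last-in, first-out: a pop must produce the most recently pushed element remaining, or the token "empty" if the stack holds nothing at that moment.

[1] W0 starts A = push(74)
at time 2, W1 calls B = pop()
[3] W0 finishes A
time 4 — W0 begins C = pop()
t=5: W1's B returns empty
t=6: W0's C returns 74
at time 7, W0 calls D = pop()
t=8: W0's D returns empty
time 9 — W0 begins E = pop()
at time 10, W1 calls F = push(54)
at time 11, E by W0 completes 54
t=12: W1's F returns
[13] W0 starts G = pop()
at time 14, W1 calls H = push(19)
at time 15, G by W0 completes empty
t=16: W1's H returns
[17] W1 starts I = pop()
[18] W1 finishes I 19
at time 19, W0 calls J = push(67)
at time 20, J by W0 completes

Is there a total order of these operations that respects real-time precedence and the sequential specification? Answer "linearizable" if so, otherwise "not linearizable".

linearizable

a witness: A, C, B, D, F, E, G, H, I, J
step 1: A push(74) — stack <74>
step 2: C pop() → 74 — stack <>
step 3: B pop() → empty — stack <>
step 4: D pop() → empty — stack <>
step 5: F push(54) — stack <54>
step 6: E pop() → 54 — stack <>
step 7: G pop() → empty — stack <>
step 8: H push(19) — stack <19>
step 9: I pop() → 19 — stack <>
step 10: J push(67) — stack <67>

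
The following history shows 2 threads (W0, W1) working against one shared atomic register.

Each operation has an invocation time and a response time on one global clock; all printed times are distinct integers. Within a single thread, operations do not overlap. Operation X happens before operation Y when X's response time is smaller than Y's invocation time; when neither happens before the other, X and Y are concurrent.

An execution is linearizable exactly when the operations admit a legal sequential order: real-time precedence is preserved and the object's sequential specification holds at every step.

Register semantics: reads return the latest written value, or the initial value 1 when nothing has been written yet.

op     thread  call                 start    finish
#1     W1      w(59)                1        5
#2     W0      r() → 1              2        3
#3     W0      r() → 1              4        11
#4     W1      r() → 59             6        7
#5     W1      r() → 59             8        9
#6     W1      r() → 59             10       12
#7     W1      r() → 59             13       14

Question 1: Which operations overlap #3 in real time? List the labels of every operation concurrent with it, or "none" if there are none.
#1, #4, #5, #6

#3 spans [4,11]: anything still running between times 4 and 11 counts as concurrent
#1 [1,5]: concurrent
#2 [2,3]: before
#4 [6,7]: concurrent
#5 [8,9]: concurrent
#6 [10,12]: concurrent
#7 [13,14]: after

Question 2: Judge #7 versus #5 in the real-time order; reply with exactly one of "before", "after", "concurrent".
after

#7 spans [13,14], #5 spans [8,9]
resp(#5)=9 < inv(#7)=13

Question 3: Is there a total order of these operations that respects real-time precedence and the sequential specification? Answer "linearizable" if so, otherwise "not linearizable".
linearizable

witness order: #2, #3, #1, #4, #5, #6, #7
after step 1 (#2 r() → 1): value 1
after step 2 (#3 r() → 1): value 1
after step 3 (#1 w(59)): value 59
after step 4 (#4 r() → 59): value 59
after step 5 (#5 r() → 59): value 59
after step 6 (#6 r() → 59): value 59
after step 7 (#7 r() → 59): value 59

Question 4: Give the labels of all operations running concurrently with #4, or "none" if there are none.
#3

#4 runs from 6 to 7; window-overlapping ops are concurrent
#1 [1,5]: before
#2 [2,3]: before
#3 [4,11]: concurrent
#5 [8,9]: after
#6 [10,12]: after
#7 [13,14]: after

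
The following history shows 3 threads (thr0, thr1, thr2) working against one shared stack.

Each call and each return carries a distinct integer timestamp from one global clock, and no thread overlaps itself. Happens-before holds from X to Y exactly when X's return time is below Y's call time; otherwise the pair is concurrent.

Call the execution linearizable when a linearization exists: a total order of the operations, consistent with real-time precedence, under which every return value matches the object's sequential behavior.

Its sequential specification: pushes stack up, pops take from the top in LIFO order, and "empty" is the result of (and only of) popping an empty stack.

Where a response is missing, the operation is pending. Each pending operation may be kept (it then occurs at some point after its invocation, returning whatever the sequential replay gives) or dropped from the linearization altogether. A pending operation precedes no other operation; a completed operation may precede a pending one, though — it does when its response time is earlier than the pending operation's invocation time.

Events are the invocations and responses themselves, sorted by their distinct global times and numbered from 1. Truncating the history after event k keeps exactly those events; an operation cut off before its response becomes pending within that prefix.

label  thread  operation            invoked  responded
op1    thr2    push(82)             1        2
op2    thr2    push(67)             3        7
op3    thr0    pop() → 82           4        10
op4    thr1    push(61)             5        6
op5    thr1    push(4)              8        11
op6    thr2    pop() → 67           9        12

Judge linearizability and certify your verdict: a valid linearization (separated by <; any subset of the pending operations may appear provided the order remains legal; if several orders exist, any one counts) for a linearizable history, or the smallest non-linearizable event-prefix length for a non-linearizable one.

1. op1 push(82), leaving stack <82>
2. op3 pop() → 82, leaving stack <>
3. op4 push(61), leaving stack <61>
4. op2 push(67), leaving stack <61,67>
5. op6 pop() → 67, leaving stack <61>
6. op5 push(4), leaving stack <61,4>

linearizable — witness: op1 < op3 < op4 < op2 < op6 < op5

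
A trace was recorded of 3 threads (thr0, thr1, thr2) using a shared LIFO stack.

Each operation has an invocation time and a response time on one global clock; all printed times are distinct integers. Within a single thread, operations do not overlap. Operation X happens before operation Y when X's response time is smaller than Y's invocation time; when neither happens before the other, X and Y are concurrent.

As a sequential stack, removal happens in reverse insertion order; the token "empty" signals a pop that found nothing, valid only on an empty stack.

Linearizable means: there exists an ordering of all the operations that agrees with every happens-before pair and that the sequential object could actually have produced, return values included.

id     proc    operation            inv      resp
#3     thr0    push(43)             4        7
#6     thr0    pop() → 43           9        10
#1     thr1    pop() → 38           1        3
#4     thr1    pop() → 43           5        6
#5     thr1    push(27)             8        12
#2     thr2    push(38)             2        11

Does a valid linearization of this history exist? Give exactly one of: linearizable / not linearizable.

the violation lands at event 10, #6's response at time 10: events 1..9 linearize, events 1..10 do not
2 orders of the 4 completed LIFO stack ops respect real time; none is legal
no escape via the 2 pending operations (#2, #5): every completion choice fails
sample order #1, #3, #4, #6 (pending dropped) stalls at step 1 — #1 pop() → 38 has no legal effect
sample order #1, #4, #3, #6 (pending dropped) stalls at step 1 — #1 pop() → 38 has no legal effect

not linearizable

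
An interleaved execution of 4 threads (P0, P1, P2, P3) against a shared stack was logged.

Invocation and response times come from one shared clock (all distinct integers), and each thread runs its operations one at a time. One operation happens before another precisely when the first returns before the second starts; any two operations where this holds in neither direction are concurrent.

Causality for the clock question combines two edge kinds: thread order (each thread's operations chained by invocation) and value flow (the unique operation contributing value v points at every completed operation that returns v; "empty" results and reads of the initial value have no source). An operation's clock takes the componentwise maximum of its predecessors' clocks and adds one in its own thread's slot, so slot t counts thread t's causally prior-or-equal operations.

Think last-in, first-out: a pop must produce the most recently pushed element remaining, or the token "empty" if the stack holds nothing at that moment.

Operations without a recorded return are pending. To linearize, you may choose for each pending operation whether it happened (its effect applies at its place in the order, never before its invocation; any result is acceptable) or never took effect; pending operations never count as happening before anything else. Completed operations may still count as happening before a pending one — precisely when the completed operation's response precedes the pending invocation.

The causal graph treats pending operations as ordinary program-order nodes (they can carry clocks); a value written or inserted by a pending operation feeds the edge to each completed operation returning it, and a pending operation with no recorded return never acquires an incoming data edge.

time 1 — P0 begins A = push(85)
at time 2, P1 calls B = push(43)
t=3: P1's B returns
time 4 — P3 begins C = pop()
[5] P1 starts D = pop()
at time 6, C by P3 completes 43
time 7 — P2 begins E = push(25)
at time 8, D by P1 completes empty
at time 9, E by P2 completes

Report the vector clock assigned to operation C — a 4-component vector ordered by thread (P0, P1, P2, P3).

(0, 1, 0, 1)

root op E, invoked 7: fresh clock plus P2's own tick → (0, 0, 1, 0)
root op B, invoked 2: fresh clock plus P1's own tick → (0, 1, 0, 0)
root op A, invoked 1: fresh clock plus P0's own tick → (1, 0, 0, 0)
from VC(B)=(0, 1, 0, 0), C (invoked 4) maxes components and bumps P3 → (0, 1, 0, 1)
from VC(B)=(0, 1, 0, 0), D (invoked 5) maxes components and bumps P1 → (0, 2, 0, 0)
target: VC(C) = (0, 1, 0, 1)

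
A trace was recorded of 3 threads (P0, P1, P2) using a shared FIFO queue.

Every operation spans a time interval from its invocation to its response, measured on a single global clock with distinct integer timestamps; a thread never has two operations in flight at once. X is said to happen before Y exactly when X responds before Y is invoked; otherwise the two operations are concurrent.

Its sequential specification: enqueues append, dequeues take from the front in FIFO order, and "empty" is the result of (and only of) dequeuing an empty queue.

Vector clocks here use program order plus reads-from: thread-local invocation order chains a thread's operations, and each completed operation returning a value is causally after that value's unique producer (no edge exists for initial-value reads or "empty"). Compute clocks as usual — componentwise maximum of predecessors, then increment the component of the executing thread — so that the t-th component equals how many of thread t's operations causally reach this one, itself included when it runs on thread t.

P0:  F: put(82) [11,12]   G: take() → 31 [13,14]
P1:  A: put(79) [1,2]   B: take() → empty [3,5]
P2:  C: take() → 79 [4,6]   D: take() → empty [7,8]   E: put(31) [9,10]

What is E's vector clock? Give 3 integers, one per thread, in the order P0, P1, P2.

(0, 1, 3)

A, invoked 1, has no incoming edges; only P1's bump applies → (0, 1, 0)
F, invoked 11, has no incoming edges; only P0's bump applies → (1, 0, 0)
from VC(A)=(0, 1, 0), C (invoked 4) maxes components and bumps P2 → (0, 1, 1)
from VC(A)=(0, 1, 0), B (invoked 3) maxes components and bumps P1 → (0, 2, 0)
from VC(C)=(0, 1, 1), D (invoked 7) maxes components and bumps P2 → (0, 1, 2)
from VC(D)=(0, 1, 2), E (invoked 9) maxes components and bumps P2 → (0, 1, 3)
from VC(E)=(0, 1, 3), VC(F)=(1, 0, 0), G (invoked 13) maxes components and bumps P0 → (2, 1, 3)
target: VC(E) = (0, 1, 3)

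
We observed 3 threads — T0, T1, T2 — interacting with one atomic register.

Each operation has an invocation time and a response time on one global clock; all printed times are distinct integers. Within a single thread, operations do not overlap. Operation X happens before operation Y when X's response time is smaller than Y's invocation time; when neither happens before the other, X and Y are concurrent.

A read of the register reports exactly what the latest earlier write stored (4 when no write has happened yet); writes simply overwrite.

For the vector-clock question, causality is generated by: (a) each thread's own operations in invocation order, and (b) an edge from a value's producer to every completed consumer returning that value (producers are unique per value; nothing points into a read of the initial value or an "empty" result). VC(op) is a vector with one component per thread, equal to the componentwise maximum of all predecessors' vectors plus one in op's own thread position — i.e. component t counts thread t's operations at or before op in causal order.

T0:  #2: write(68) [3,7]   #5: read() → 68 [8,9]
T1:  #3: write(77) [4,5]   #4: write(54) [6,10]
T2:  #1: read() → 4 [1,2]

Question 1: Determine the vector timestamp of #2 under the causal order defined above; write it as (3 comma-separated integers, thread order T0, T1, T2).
no predecessors for #1 (invoked 1): T2 increments from zero → (0, 0, 1)
no predecessors for #3 (invoked 4): T1 increments from zero → (0, 1, 0)
no predecessors for #2 (invoked 3): T0 increments from zero → (1, 0, 0)
merge at #4 (invoked 6): VC(#3)=(0, 1, 0), own-thread bump on T1 → (0, 2, 0)
merge at #5 (invoked 8): VC(#2)=(1, 0, 0), own-thread bump on T0 → (2, 0, 0)
target: VC(#2) = (1, 0, 0)

(1, 0, 0)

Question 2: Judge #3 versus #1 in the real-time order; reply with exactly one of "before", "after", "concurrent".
#3 spans [4,5], #1 spans [1,2]
resp(#1)=2 < inv(#3)=4

after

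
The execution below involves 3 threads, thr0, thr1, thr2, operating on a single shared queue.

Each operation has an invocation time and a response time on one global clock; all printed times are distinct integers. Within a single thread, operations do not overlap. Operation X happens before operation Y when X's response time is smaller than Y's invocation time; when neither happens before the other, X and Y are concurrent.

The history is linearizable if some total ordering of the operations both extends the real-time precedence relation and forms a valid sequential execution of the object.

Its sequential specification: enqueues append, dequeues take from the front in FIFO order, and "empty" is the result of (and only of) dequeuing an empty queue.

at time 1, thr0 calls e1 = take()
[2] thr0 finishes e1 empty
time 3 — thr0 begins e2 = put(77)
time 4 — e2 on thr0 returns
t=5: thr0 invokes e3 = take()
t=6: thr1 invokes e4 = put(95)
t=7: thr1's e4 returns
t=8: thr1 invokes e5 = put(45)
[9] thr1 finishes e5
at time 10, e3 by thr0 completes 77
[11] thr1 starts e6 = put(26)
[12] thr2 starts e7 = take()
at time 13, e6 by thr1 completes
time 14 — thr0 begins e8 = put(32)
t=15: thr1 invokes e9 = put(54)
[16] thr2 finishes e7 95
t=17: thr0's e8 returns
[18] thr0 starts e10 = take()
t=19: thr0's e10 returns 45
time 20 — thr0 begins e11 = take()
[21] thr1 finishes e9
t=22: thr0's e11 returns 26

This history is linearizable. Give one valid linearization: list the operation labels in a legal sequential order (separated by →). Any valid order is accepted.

e1 → e2 → e3 → e4 → e5 → e6 → e7 → e8 → e9 → e10 → e11

step 1: e1 take() → empty — queue <>
step 2: e2 put(77) — queue <77>
step 3: e3 take() → 77 — queue <>
step 4: e4 put(95) — queue <95>
step 5: e5 put(45) — queue <95,45>
step 6: e6 put(26) — queue <95,45,26>
step 7: e7 take() → 95 — queue <45,26>
step 8: e8 put(32) — queue <45,26,32>
step 9: e9 put(54) — queue <45,26,32,54>
step 10: e10 take() → 45 — queue <26,32,54>
step 11: e11 take() → 26 — queue <32,54>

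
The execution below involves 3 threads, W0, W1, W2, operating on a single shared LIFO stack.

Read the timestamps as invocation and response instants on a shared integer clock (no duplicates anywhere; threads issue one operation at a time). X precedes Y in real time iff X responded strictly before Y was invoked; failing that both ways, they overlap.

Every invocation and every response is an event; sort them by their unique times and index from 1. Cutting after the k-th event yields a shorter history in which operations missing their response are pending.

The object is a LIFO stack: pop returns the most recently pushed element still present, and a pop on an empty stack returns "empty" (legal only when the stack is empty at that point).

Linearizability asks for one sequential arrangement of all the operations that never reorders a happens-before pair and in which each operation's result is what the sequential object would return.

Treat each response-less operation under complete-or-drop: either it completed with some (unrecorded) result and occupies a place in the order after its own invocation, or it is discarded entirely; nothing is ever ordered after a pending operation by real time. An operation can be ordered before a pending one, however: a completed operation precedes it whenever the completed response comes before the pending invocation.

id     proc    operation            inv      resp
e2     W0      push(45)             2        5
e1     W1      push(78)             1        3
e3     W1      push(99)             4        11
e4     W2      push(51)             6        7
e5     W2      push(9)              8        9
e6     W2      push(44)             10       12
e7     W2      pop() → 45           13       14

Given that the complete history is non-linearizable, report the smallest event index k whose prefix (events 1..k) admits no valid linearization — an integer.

14

events 1..13 are linearizable, e.g. via e1, e2, e3, e4, e5, e6:
step 1: e1 push(78) — stack <78>
step 2: e2 push(45) — stack <78,45>
step 3: e3 push(99) — stack <78,45,99>
step 4: e4 push(51) — stack <78,45,99,51>
step 5: e5 push(9) — stack <78,45,99,51,9>
step 6: e6 push(44) — stack <78,45,99,51,9,44>
event 14 — e7's response, time 14 — after it, nothing linearizes
take e1, e2, e3, e4, e5, e6, e7: step 7 already fails, because e7 pop() → 45 cannot occur there
take e1, e2, e4, e3, e5, e6, e7: step 7 already fails, because e7 pop() → 45 cannot occur there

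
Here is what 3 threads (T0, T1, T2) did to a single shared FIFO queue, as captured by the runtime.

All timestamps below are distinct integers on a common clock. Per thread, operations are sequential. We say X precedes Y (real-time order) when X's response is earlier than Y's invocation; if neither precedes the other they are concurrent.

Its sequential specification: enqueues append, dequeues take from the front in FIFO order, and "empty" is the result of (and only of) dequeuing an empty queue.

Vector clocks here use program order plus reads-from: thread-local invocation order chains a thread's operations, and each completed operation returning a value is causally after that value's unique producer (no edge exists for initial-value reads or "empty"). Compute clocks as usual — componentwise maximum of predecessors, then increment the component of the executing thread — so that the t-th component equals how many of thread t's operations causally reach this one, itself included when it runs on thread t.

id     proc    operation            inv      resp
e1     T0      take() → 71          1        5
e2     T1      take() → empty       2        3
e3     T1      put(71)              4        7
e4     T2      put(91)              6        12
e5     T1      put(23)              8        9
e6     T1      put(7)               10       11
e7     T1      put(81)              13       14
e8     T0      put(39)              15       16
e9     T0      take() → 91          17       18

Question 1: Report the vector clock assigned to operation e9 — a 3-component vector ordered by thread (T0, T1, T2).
root op e4, invoked 6: fresh clock plus T2's own tick → (0, 0, 1)
root op e2, invoked 2: fresh clock plus T1's own tick → (0, 1, 0)
from VC(e2)=(0, 1, 0), e3 (invoked 4) maxes components and bumps T1 → (0, 2, 0)
from VC(e3)=(0, 2, 0), e5 (invoked 8) maxes components and bumps T1 → (0, 3, 0)
from VC(e3)=(0, 2, 0), e1 (invoked 1) maxes components and bumps T0 → (1, 2, 0)
from VC(e5)=(0, 3, 0), e6 (invoked 10) maxes components and bumps T1 → (0, 4, 0)
from VC(e1)=(1, 2, 0), e8 (invoked 15) maxes components and bumps T0 → (2, 2, 0)
from VC(e6)=(0, 4, 0), e7 (invoked 13) maxes components and bumps T1 → (0, 5, 0)
from VC(e4)=(0, 0, 1), VC(e8)=(2, 2, 0), e9 (invoked 17) maxes components and bumps T0 → (3, 2, 1)
target: VC(e9) = (3, 2, 1)

(3, 2, 1)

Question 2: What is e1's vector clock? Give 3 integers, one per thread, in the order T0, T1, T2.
invoked at 6, e4 has no predecessors; its own T2 bump gives (0, 0, 1)
invoked at 2, e2 has no predecessors; its own T1 bump gives (0, 1, 0)
invoked at 4, e3 merges VC(e2)=(0, 1, 0) and bumps T1's slot → (0, 2, 0)
invoked at 8, e5 merges VC(e3)=(0, 2, 0) and bumps T1's slot → (0, 3, 0)
invoked at 1, e1 merges VC(e3)=(0, 2, 0) and bumps T0's slot → (1, 2, 0)
invoked at 10, e6 merges VC(e5)=(0, 3, 0) and bumps T1's slot → (0, 4, 0)
invoked at 15, e8 merges VC(e1)=(1, 2, 0) and bumps T0's slot → (2, 2, 0)
invoked at 13, e7 merges VC(e6)=(0, 4, 0) and bumps T1's slot → (0, 5, 0)
invoked at 17, e9 merges VC(e4)=(0, 0, 1), VC(e8)=(2, 2, 0) and bumps T0's slot → (3, 2, 1)
target: VC(e1) = (1, 2, 0)

(1, 2, 0)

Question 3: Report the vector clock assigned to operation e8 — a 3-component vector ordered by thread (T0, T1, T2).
e4, invoked 6, has no incoming edges; only T2's bump applies → (0, 0, 1)
e2, invoked 2, has no incoming edges; only T1's bump applies → (0, 1, 0)
e3 (invocation 4): componentwise max over VC(e2)=(0, 1, 0), +1 at T1, giving (0, 2, 0)
e5 (invocation 8): componentwise max over VC(e3)=(0, 2, 0), +1 at T1, giving (0, 3, 0)
e1 (invocation 1): componentwise max over VC(e3)=(0, 2, 0), +1 at T0, giving (1, 2, 0)
e6 (invocation 10): componentwise max over VC(e5)=(0, 3, 0), +1 at T1, giving (0, 4, 0)
e8 (invocation 15): componentwise max over VC(e1)=(1, 2, 0), +1 at T0, giving (2, 2, 0)
e7 (invocation 13): componentwise max over VC(e6)=(0, 4, 0), +1 at T1, giving (0, 5, 0)
e9 (invocation 17): componentwise max over VC(e4)=(0, 0, 1), VC(e8)=(2, 2, 0), +1 at T0, giving (3, 2, 1)
target: VC(e8) = (2, 2, 0)

(2, 2, 0)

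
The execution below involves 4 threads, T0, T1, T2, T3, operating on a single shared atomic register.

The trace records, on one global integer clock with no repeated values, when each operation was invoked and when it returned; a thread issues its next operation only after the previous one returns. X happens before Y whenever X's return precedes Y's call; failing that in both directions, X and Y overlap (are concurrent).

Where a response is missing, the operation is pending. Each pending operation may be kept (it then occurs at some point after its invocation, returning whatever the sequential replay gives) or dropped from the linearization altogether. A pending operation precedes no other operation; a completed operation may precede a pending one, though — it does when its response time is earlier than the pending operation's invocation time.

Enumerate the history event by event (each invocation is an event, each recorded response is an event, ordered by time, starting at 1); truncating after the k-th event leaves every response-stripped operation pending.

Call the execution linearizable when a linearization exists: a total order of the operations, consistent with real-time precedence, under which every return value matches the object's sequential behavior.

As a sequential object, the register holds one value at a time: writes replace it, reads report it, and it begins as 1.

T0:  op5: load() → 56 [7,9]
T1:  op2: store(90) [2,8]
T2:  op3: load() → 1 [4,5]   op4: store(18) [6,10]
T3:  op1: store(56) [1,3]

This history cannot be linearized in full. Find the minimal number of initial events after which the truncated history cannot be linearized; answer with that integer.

5

events 1..4 are linearizable; a witness order is op1:
1. op1 store(56), leaving value 56
adding event 5 (op3 responds at 5) leaves no legal real-time order
including or dropping the 1 pending operation (op2) in any combination fails
e.g. op1, op3 (pending dropped): illegal at step 2, since op3 load() → 1 cannot apply there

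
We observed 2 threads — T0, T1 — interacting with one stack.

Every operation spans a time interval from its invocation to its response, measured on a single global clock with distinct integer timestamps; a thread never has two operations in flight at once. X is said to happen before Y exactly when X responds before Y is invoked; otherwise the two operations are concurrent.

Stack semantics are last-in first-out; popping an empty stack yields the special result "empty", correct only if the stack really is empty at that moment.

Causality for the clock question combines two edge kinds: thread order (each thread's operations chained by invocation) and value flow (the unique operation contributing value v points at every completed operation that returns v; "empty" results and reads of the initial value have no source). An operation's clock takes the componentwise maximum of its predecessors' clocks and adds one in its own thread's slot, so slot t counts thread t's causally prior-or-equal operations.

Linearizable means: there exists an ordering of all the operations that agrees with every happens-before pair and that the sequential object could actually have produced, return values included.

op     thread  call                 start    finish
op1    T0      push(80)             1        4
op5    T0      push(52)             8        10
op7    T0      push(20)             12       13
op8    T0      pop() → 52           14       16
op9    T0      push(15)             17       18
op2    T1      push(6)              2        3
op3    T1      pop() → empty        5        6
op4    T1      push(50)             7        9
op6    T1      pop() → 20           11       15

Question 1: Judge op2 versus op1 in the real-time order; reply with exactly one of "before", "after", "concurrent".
Answer: concurrent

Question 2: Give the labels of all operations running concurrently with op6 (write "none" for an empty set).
Answer: op7, op8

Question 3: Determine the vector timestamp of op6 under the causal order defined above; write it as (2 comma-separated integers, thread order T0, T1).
Answer: (3, 4)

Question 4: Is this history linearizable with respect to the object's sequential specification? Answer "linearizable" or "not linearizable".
already the first 6 events (up to op3's response at time 6) admit no linearization; the first 5 still do
no legal order exists: 2 real-time-consistent candidates over 3 completed stack operations, all rejected
e.g. op1, op2, op3: illegal at step 3, since op3 pop() → empty cannot apply there
e.g. op2, op1, op3: illegal at step 3, since op3 pop() → empty cannot apply there

not linearizable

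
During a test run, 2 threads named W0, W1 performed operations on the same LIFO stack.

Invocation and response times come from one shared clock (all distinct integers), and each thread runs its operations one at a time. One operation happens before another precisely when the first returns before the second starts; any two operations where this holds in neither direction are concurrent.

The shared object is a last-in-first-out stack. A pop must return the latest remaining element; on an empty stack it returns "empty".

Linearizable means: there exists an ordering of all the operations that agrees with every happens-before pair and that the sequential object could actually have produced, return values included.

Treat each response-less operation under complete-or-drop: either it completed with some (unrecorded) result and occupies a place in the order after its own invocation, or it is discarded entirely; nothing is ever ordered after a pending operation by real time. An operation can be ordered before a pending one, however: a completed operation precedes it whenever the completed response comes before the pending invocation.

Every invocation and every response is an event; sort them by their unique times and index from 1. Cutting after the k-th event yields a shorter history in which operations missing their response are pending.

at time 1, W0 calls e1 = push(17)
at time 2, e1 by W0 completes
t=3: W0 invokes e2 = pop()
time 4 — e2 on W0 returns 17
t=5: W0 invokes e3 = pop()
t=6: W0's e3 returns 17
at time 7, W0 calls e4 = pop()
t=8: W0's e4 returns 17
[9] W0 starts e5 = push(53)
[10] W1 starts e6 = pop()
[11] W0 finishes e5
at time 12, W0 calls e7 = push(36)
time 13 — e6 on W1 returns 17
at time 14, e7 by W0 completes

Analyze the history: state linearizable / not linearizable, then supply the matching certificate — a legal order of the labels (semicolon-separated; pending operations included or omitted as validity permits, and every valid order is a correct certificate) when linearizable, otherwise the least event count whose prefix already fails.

through event 5 a valid linearization exists; event 6 (e3 responding at time 6) ends that
the sole real-time-consistent order of 3 completed operations fails the LIFO stack replay
take e1, e2, e3: step 3 already fails, because e3 pop() → 17 cannot occur there

not linearizable — minimal violating prefix: 6 events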